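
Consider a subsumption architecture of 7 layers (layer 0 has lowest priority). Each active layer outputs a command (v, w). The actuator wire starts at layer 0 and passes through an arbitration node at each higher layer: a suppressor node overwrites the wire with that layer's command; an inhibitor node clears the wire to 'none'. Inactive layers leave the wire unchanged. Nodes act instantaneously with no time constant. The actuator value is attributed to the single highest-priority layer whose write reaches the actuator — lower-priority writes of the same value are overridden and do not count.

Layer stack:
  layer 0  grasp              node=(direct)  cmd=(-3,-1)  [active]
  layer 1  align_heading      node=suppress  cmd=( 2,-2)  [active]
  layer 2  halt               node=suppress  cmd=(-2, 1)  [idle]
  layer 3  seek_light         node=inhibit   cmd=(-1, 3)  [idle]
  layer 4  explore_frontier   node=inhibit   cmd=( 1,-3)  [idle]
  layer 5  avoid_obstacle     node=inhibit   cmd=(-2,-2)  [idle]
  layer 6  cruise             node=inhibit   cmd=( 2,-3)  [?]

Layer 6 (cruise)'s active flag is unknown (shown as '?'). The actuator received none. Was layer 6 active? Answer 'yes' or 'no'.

yes

If layer 6 is active=yes:
  actuator would be none
If layer 6 is active=no:
  actuator would be (2, -2)
Observed none, so layer 6 was active.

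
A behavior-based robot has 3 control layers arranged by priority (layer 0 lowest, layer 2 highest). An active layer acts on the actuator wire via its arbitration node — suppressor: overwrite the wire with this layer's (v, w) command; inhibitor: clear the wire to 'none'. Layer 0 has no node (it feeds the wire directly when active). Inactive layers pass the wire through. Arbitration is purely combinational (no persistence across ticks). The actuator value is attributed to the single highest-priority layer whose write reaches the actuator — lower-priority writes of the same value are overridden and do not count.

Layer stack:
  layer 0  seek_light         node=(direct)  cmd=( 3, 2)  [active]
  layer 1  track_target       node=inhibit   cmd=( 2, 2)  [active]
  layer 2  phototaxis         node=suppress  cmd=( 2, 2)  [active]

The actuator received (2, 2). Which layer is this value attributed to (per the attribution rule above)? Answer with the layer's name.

phototaxis

[0] seek_light on; wire := (3, 2)
[1] track_target on (inhibit); wire := none
[2] phototaxis on (suppress); wire := (2, 2)
output (2, 2)
last writer: layer 2 = phototaxis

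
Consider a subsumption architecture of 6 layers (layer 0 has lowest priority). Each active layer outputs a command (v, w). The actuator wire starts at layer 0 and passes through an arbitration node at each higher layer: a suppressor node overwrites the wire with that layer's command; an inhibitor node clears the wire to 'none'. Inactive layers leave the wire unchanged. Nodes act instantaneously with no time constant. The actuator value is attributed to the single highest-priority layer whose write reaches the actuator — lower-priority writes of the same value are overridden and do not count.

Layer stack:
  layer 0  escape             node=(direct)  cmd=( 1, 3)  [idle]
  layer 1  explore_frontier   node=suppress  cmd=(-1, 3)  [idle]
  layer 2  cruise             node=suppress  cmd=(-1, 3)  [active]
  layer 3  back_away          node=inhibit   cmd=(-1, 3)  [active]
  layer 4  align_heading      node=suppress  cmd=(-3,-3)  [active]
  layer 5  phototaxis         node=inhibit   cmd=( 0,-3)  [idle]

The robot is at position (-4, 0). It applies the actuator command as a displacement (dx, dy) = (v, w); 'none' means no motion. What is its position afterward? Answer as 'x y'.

-7 -3

L0 escape: idle → wire = none
L1 explore_frontier: idle → wire stays none
L2 cruise: active, suppressor → wire = (-1, 3)
L3 back_away: active, inhibitor → wire = none
L4 align_heading: active, suppressor → wire = (-3, -3)
L5 phototaxis: idle → wire stays (-3, -3)
actuator = (-3, -3)
position: (-4, 0) + (-3, -3) = (-7, -3)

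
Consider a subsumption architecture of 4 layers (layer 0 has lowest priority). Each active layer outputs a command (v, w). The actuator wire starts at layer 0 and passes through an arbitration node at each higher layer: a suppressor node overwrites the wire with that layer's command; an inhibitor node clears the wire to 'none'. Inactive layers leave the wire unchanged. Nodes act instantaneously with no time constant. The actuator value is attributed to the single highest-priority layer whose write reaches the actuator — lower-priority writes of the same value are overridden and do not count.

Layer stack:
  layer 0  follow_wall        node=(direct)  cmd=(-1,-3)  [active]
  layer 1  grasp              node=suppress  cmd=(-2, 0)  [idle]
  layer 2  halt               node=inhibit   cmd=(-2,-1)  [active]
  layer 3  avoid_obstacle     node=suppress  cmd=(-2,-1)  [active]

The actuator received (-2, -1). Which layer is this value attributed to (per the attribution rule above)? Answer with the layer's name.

avoid_obstacle

L0 follow_wall: active, feeds wire = (-1, -3)
L1 grasp: idle → wire stays (-1, -3)
L2 halt: active, inhibitor → wire = none
L3 avoid_obstacle: active, suppressor → wire = (-2, -1)
actuator = (-2, -1)
last writer: layer 3 = avoid_obstacle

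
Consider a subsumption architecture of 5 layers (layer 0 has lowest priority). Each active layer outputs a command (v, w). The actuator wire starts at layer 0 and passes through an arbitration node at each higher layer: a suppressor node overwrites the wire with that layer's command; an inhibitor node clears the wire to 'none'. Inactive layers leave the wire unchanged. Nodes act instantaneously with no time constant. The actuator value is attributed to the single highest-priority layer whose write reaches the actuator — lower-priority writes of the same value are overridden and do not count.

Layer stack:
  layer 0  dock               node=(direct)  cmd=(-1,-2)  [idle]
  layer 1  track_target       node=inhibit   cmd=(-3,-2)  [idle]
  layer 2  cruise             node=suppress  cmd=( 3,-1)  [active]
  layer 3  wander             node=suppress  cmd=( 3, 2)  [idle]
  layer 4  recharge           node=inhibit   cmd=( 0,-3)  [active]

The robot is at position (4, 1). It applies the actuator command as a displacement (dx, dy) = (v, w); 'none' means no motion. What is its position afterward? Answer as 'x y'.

4 1

layer 0 (dock) idle — none
layer 1 (track_target) idle — unchanged: none
layer 2 (cruise) active — suppresses: (3, -1)
layer 3 (wander) idle — unchanged: (3, -1)
layer 4 (recharge) active — inhibits: none
→ actuator none
position: (4, 1) + none = (4, 1)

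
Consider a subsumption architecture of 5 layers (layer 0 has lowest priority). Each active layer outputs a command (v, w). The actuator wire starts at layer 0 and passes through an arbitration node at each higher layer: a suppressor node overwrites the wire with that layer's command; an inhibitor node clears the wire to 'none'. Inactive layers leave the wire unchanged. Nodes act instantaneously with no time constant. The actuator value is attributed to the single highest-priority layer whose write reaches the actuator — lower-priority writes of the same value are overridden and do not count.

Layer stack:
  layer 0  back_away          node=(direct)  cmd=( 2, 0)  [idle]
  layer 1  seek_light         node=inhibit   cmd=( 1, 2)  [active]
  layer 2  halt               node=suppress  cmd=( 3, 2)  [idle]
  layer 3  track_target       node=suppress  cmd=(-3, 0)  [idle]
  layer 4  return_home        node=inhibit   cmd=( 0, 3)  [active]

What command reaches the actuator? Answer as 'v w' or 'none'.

none

layer 0 (back_away) idle — none
layer 1 (seek_light) active — inhibits: none
layer 2 (halt) idle — unchanged: none
layer 3 (track_target) idle — unchanged: none
layer 4 (return_home) active — inhibits: none
→ actuator none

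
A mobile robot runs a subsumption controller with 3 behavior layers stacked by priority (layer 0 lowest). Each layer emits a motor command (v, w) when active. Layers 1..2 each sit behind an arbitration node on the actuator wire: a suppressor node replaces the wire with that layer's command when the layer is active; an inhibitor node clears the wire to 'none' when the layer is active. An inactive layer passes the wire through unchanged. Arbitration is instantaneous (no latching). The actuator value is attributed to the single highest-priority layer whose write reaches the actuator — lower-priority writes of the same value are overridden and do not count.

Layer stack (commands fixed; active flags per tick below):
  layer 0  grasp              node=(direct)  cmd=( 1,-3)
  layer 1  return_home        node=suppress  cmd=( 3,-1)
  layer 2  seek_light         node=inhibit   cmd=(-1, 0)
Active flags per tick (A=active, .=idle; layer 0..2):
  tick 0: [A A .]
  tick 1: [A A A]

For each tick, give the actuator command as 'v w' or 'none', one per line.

3 -1
none

tick 0:
  layer 0 (grasp) active — direct: (1, -3)
  layer 1 (return_home) active — suppresses: (3, -1)
  layer 2 (seek_light) idle — unchanged: (3, -1)
  → actuator (3, -1)
tick 1:
  layer 0 (grasp) active — direct: (1, -3)
  layer 1 (return_home) active — suppresses: (3, -1)
  layer 2 (seek_light) active — inhibits: none
  → actuator none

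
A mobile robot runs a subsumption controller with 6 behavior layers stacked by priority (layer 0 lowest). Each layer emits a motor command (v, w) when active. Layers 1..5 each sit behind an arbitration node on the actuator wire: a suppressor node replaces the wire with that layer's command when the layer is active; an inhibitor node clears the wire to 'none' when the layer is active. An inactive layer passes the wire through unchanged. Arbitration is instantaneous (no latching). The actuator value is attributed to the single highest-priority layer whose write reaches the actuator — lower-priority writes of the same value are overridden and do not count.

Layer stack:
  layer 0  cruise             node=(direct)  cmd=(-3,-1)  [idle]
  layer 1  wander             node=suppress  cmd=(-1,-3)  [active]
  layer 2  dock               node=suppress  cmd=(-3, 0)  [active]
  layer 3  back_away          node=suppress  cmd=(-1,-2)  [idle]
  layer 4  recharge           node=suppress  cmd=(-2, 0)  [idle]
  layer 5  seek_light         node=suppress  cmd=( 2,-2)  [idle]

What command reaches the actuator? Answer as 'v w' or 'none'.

[0] cruise off; wire := none
[1] wander on (suppress); wire := (-1, -3)
[2] dock on (suppress); wire := (-3, 0)
[3] back_away off; pass (-3, 0)
[4] recharge off; pass (-3, 0)
[5] seek_light off; pass (-3, 0)
output (-3, 0)

-3 0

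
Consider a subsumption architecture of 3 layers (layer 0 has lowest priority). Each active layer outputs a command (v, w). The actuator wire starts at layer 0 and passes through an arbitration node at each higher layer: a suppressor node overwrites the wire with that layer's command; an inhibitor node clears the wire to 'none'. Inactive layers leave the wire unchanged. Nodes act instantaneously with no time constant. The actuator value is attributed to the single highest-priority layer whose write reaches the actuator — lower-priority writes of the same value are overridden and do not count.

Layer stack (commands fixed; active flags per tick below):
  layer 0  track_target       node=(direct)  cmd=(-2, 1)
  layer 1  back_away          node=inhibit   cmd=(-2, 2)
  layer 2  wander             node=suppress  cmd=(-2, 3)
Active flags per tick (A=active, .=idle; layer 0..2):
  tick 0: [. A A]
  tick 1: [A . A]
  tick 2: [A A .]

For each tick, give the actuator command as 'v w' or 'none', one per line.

tick 0:
  [0] track_target off; wire := none
  [1] back_away on (inhibit); wire := none
  [2] wander on (suppress); wire := (-2, 3)
  output (-2, 3)
tick 1:
  [0] track_target on; wire := (-2, 1)
  [1] back_away off; pass (-2, 1)
  [2] wander on (suppress); wire := (-2, 3)
  output (-2, 3)
tick 2:
  [0] track_target on; wire := (-2, 1)
  [1] back_away on (inhibit); wire := none
  [2] wander off; pass none
  output none

-2 3
-2 3
none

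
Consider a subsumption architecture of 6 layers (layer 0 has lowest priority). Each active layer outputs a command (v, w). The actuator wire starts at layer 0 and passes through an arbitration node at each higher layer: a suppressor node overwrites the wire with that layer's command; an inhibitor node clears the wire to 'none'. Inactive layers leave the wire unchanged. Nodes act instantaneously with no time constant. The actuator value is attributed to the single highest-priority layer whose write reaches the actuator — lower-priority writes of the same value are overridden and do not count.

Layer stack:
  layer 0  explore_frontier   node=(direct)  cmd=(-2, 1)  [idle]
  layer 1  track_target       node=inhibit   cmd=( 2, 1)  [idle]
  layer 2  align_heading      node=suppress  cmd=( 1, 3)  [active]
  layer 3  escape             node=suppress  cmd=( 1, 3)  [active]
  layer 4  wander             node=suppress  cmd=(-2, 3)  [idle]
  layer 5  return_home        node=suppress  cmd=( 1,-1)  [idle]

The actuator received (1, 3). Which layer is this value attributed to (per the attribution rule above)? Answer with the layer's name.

escape

L0 explore_frontier: idle → wire = none
L1 track_target: idle → wire stays none
L2 align_heading: active, suppressor → wire = (1, 3)
L3 escape: active, suppressor → wire = (1, 3)
L4 wander: idle → wire stays (1, 3)
L5 return_home: idle → wire stays (1, 3)
actuator = (1, 3)
last writer: layer 3 = escape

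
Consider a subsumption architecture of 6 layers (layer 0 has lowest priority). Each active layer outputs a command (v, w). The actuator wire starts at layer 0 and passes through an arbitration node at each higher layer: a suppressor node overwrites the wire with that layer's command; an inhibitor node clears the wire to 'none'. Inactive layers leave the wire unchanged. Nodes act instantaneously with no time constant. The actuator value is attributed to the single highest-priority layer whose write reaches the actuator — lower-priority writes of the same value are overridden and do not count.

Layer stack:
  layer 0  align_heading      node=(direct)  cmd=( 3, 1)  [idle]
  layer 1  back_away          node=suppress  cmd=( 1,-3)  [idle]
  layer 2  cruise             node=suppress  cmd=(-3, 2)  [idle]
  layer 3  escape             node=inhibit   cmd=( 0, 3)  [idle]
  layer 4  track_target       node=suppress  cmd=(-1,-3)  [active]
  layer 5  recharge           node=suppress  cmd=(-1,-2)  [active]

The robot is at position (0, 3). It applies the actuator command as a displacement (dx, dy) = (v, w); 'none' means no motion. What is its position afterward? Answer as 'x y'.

-1 1

L0 align_heading: idle → wire = none
L1 back_away: idle → wire stays none
L2 cruise: idle → wire stays none
L3 escape: idle → wire stays none
L4 track_target: active, suppressor → wire = (-1, -3)
L5 recharge: active, suppressor → wire = (-1, -2)
actuator = (-1, -2)
position: (0, 3) + (-1, -2) = (-1, 1)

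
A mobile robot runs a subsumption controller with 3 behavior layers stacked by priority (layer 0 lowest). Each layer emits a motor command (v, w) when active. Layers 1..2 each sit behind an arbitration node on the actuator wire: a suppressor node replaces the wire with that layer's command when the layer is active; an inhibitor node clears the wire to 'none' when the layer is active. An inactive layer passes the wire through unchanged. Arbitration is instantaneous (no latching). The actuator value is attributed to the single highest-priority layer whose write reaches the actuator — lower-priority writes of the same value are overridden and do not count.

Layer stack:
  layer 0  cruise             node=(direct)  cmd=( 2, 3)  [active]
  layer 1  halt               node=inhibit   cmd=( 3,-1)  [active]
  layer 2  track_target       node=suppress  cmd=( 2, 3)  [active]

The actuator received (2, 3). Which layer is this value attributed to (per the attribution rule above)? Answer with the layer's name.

layer 0 (cruise) active — direct: (2, 3)
layer 1 (halt) active — inhibits: none
layer 2 (track_target) active — suppresses: (2, 3)
→ actuator (2, 3)
last writer: layer 2 = track_target

track_target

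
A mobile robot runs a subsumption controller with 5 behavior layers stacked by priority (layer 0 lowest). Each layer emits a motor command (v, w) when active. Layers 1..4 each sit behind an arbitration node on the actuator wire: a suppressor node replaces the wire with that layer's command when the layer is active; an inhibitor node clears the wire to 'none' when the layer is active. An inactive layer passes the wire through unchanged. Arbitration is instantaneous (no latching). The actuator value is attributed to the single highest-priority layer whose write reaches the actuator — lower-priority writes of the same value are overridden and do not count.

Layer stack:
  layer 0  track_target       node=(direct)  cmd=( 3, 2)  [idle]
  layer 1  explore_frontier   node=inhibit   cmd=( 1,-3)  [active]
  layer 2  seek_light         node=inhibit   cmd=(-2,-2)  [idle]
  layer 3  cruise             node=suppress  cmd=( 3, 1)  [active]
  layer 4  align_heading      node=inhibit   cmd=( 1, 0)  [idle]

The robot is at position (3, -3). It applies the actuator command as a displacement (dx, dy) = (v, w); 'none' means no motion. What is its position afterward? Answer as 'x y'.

layer 0 (track_target) idle — none
layer 1 (explore_frontier) active — inhibits: none
layer 2 (seek_light) idle — unchanged: none
layer 3 (cruise) active — suppresses: (3, 1)
layer 4 (align_heading) idle — unchanged: (3, 1)
→ actuator (3, 1)
position: (3, -3) + (3, 1) = (6, -2)

6 -2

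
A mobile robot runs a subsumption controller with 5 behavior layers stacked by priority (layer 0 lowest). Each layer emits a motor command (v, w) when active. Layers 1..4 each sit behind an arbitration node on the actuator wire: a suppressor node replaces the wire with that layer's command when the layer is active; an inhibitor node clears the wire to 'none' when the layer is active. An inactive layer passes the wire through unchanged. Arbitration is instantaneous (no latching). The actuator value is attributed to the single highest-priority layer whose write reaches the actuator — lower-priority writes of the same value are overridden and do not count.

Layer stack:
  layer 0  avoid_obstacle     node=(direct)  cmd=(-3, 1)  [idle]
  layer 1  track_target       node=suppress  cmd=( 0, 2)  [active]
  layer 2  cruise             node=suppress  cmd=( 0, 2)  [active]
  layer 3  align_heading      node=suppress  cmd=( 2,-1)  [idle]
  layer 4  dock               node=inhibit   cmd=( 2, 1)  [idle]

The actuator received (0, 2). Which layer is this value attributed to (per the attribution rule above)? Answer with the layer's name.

layer 0 (avoid_obstacle) idle — none
layer 1 (track_target) active — suppresses: (0, 2)
layer 2 (cruise) active — suppresses: (0, 2)
layer 3 (align_heading) idle — unchanged: (0, 2)
layer 4 (dock) idle — unchanged: (0, 2)
→ actuator (0, 2)
last writer: layer 2 = cruise

cruise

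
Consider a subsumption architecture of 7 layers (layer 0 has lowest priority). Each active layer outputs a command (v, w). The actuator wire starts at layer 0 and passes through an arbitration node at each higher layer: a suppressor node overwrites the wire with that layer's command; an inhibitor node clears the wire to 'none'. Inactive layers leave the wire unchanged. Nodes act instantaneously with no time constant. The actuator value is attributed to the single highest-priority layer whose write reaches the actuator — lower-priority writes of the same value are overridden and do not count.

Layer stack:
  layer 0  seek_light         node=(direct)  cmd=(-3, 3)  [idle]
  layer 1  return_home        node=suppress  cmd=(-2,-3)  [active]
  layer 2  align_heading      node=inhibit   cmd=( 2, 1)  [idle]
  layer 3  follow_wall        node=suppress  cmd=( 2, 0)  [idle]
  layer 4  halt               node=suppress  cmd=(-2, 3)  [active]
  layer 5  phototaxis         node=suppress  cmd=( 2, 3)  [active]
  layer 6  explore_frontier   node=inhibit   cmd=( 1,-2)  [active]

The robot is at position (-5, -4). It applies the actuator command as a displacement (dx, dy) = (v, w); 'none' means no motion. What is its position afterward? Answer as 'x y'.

[0] seek_light off; wire := none
[1] return_home on (suppress); wire := (-2, -3)
[2] align_heading off; pass (-2, -3)
[3] follow_wall off; pass (-2, -3)
[4] halt on (suppress); wire := (-2, 3)
[5] phototaxis on (suppress); wire := (2, 3)
[6] explore_frontier on (inhibit); wire := none
output none
position: (-5, -4) + none = (-5, -4)

-5 -4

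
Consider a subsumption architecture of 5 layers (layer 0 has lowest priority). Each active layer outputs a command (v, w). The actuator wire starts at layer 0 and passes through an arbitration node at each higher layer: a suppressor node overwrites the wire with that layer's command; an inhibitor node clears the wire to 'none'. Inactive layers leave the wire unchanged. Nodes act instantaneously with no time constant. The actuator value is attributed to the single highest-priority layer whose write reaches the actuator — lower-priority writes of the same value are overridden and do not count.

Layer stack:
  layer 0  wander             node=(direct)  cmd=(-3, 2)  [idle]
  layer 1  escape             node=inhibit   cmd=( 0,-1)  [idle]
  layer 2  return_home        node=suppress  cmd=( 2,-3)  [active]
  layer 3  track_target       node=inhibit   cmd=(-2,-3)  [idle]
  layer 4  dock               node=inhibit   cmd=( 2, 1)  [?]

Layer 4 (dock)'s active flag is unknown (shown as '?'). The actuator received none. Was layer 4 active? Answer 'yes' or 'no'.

yes

If layer 4 is active=yes:
  actuator would be none
If layer 4 is active=no:
  actuator would be (2, -3)
Observed none, so layer 4 was active.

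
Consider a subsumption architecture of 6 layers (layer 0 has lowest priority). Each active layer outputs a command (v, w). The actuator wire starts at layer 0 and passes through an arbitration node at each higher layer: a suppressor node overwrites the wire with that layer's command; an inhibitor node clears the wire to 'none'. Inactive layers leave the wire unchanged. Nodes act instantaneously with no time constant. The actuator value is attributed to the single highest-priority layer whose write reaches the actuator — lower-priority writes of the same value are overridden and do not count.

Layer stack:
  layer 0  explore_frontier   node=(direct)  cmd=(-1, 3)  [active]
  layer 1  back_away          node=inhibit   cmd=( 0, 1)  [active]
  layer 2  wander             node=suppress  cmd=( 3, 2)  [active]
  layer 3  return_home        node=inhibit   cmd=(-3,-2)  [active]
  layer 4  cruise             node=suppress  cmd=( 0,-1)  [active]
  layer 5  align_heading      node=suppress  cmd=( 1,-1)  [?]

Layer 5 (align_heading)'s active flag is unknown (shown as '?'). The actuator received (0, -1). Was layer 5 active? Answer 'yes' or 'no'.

no

If layer 5 is active=yes:
  actuator would be (1, -1)
If layer 5 is active=no:
  actuator would be (0, -1)
Observed (0, -1), so layer 5 was idle.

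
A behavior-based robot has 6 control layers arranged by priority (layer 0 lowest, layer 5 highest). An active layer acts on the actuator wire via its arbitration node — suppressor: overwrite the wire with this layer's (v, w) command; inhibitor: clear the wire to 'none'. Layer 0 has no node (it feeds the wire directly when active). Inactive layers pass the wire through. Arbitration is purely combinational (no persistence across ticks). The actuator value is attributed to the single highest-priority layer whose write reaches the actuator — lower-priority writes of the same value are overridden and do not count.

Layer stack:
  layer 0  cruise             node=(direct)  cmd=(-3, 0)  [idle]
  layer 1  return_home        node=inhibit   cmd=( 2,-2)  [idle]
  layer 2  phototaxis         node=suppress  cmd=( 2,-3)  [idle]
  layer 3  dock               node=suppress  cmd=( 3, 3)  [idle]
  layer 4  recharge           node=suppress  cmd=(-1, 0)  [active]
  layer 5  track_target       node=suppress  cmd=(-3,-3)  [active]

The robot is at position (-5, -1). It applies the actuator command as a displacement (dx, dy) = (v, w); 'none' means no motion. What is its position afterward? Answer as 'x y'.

layer 0 (cruise) idle — none
layer 1 (return_home) idle — unchanged: none
layer 2 (phototaxis) idle — unchanged: none
layer 3 (dock) idle — unchanged: none
layer 4 (recharge) active — suppresses: (-1, 0)
layer 5 (track_target) active — suppresses: (-3, -3)
→ actuator (-3, -3)
position: (-5, -1) + (-3, -3) = (-8, -4)

-8 -4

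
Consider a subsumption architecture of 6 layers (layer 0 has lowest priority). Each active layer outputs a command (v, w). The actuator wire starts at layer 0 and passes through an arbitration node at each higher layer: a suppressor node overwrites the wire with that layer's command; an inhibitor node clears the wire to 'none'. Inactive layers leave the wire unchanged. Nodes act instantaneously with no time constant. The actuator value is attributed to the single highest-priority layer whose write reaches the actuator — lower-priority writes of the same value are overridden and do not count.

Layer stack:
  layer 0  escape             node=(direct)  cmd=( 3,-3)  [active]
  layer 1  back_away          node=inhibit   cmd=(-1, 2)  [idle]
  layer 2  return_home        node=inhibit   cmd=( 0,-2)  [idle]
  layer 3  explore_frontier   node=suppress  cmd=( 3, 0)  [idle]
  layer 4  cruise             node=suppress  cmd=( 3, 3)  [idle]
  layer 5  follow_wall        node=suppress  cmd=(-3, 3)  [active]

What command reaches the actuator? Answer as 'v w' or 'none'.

layer 0 (escape) active — direct: (3, -3)
layer 1 (back_away) idle — unchanged: (3, -3)
layer 2 (return_home) idle — unchanged: (3, -3)
layer 3 (explore_frontier) idle — unchanged: (3, -3)
layer 4 (cruise) idle — unchanged: (3, -3)
layer 5 (follow_wall) active — suppresses: (-3, 3)
→ actuator (-3, 3)

-3 3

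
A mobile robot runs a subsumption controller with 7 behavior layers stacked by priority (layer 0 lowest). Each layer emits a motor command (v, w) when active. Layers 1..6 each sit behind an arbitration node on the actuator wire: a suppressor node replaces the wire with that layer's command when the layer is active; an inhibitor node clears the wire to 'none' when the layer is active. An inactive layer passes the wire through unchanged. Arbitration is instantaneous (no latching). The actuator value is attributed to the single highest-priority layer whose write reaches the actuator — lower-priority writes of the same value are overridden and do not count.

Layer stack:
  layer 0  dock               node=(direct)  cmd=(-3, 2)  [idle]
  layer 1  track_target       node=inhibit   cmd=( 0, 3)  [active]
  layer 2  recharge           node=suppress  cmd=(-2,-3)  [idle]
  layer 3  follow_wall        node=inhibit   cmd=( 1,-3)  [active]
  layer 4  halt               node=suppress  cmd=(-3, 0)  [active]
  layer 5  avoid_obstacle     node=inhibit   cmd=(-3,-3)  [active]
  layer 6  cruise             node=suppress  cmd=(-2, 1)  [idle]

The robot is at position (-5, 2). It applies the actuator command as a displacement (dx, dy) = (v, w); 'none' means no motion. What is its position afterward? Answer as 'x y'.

-5 2

layer 0 (dock) idle — none
layer 1 (track_target) active — inhibits: none
layer 2 (recharge) idle — unchanged: none
layer 3 (follow_wall) active — inhibits: none
layer 4 (halt) active — suppresses: (-3, 0)
layer 5 (avoid_obstacle) active — inhibits: none
layer 6 (cruise) idle — unchanged: none
→ actuator none
position: (-5, 2) + none = (-5, 2)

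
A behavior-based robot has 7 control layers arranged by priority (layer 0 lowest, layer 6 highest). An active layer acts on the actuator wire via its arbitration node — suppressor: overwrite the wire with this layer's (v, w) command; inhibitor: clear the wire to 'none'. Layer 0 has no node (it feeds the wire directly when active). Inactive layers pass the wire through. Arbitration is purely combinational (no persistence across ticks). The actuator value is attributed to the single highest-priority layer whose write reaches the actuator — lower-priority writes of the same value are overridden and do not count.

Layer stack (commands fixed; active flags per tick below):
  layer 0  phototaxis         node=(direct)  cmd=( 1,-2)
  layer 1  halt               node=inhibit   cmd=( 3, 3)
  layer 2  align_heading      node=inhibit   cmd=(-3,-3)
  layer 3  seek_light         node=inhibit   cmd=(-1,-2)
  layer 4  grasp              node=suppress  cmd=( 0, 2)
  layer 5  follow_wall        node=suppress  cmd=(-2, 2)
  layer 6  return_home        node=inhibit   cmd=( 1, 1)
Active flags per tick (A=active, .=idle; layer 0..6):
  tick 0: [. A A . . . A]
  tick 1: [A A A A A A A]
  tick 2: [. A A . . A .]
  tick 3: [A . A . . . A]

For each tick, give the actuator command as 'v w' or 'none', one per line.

none
none
-2 2
none

tick 0:
  [0] phototaxis off; wire := none
  [1] halt on (inhibit); wire := none
  [2] align_heading on (inhibit); wire := none
  [3] seek_light off; pass none
  [4] grasp off; pass none
  [5] follow_wall off; pass none
  [6] return_home on (inhibit); wire := none
  output none
tick 1:
  [0] phototaxis on; wire := (1, -2)
  [1] halt on (inhibit); wire := none
  [2] align_heading on (inhibit); wire := none
  [3] seek_light on (inhibit); wire := none
  [4] grasp on (suppress); wire := (0, 2)
  [5] follow_wall on (suppress); wire := (-2, 2)
  [6] return_home on (inhibit); wire := none
  output none
tick 2:
  [0] phototaxis off; wire := none
  [1] halt on (inhibit); wire := none
  [2] align_heading on (inhibit); wire := none
  [3] seek_light off; pass none
  [4] grasp off; pass none
  [5] follow_wall on (suppress); wire := (-2, 2)
  [6] return_home off; pass (-2, 2)
  output (-2, 2)
tick 3:
  [0] phototaxis on; wire := (1, -2)
  [1] halt off; pass (1, -2)
  [2] align_heading on (inhibit); wire := none
  [3] seek_light off; pass none
  [4] grasp off; pass none
  [5] follow_wall off; pass none
  [6] return_home on (inhibit); wire := none
  output none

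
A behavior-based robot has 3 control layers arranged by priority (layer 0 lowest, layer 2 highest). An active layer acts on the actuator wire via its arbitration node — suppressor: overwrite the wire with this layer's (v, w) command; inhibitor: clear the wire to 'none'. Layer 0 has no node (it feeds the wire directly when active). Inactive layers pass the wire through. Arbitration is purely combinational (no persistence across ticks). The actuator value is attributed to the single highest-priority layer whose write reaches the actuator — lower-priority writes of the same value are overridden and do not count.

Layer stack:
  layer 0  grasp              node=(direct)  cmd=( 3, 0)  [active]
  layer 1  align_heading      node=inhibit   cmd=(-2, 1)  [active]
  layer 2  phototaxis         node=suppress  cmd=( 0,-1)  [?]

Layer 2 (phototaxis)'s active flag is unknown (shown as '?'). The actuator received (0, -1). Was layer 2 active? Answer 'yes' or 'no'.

If layer 2 is active=yes:
  actuator would be (0, -1)
If layer 2 is active=no:
  actuator would be none
Observed (0, -1), so layer 2 was active.

yes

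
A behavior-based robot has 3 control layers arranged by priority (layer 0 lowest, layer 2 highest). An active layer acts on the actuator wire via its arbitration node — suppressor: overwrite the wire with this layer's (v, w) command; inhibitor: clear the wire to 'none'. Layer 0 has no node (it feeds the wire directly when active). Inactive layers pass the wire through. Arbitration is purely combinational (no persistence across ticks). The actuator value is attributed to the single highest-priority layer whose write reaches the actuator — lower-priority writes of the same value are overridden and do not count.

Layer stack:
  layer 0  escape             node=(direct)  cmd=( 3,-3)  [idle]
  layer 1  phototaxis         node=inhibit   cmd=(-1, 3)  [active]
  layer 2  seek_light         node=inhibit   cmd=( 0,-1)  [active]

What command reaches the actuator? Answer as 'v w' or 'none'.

none

L0 escape: idle → wire = none
L1 phototaxis: active, inhibitor → wire = none
L2 seek_light: active, inhibitor → wire = none
actuator = none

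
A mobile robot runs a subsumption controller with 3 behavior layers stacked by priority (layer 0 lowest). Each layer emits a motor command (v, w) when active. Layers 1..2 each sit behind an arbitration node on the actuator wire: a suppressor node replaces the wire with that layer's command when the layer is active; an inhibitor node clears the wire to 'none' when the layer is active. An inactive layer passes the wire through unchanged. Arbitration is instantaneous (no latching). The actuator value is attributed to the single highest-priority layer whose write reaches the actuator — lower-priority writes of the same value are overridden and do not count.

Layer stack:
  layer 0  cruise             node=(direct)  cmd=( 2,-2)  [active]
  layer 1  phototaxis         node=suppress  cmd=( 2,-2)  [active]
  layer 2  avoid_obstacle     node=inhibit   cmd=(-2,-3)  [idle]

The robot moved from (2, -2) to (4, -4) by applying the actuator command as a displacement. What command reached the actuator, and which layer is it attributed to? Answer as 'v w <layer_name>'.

2 -2 phototaxis

displacement = (4, -4) − (2, -2) = (2, -2)
layer 0 (cruise) active — direct: (2, -2)
layer 1 (phototaxis) active — suppresses: (2, -2)
layer 2 (avoid_obstacle) idle — unchanged: (2, -2)
→ actuator (2, -2) — from layer 1 (phototaxis)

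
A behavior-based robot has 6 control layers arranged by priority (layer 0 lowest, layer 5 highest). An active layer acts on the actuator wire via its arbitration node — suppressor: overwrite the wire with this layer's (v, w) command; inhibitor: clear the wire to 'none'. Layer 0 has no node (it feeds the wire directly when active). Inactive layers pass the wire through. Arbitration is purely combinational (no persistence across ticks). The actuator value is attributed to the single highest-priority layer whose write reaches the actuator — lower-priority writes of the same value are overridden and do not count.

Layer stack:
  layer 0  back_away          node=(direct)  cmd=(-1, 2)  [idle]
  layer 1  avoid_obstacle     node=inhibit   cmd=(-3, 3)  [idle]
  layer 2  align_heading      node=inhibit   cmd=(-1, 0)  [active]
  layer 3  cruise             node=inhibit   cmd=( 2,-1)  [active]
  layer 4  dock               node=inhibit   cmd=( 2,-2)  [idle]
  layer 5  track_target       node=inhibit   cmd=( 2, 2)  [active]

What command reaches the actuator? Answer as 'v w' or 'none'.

[0] back_away off; wire := none
[1] avoid_obstacle off; pass none
[2] align_heading on (inhibit); wire := none
[3] cruise on (inhibit); wire := none
[4] dock off; pass none
[5] track_target on (inhibit); wire := none
output none

none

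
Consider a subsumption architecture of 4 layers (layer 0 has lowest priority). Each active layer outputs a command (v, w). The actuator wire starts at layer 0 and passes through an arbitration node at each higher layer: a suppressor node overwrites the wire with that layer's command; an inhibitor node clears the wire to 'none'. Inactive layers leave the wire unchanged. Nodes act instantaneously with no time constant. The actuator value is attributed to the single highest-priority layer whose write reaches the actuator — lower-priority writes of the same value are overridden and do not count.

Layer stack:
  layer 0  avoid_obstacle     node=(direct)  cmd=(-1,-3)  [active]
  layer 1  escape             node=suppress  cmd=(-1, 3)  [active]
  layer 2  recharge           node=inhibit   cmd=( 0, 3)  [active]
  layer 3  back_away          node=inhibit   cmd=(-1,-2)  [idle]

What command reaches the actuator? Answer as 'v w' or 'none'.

none

layer 0 (avoid_obstacle) active — direct: (-1, -3)
layer 1 (escape) active — suppresses: (-1, 3)
layer 2 (recharge) active — inhibits: none
layer 3 (back_away) idle — unchanged: none
→ actuator none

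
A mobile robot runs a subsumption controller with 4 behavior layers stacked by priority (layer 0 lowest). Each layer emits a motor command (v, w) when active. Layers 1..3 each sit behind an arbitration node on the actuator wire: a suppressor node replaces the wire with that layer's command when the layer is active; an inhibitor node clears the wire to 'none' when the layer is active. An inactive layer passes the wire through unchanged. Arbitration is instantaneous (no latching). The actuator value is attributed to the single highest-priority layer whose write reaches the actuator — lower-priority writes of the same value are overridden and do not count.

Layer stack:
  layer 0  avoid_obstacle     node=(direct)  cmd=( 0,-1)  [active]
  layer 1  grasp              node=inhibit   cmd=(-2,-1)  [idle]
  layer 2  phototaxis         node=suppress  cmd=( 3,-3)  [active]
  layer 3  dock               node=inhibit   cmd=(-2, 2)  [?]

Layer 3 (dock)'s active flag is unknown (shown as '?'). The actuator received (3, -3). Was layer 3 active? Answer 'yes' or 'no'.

no

If layer 3 is active=yes:
  actuator would be none
If layer 3 is active=no:
  actuator would be (3, -3)
Observed (3, -3), so layer 3 was idle.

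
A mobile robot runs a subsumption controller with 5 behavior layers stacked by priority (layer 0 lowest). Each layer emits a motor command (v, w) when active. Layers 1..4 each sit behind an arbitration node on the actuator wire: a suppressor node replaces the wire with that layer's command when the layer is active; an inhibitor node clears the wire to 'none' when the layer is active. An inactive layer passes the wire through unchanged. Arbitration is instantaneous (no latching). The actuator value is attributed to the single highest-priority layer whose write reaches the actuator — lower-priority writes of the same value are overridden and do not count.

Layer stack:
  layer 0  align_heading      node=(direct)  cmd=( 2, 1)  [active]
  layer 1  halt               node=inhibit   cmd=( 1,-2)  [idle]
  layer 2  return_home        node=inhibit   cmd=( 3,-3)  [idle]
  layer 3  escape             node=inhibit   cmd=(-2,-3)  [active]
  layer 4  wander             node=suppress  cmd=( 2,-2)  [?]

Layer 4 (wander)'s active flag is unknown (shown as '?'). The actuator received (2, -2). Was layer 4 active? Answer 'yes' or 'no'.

yes

If layer 4 is active=yes:
  actuator would be (2, -2)
If layer 4 is active=no:
  actuator would be none
Observed (2, -2), so layer 4 was active.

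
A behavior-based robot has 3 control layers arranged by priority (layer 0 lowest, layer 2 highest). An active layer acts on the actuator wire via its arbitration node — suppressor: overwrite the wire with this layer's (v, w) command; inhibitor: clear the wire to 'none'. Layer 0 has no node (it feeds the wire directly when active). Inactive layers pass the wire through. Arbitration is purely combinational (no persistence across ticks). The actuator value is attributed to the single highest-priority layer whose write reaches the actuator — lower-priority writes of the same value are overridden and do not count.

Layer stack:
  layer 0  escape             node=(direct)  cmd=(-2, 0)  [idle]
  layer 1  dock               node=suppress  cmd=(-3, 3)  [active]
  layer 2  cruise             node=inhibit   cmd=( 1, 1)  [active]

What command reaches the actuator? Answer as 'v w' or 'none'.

none

layer 0 (escape) idle — none
layer 1 (dock) active — suppresses: (-3, 3)
layer 2 (cruise) active — inhibits: none
→ actuator none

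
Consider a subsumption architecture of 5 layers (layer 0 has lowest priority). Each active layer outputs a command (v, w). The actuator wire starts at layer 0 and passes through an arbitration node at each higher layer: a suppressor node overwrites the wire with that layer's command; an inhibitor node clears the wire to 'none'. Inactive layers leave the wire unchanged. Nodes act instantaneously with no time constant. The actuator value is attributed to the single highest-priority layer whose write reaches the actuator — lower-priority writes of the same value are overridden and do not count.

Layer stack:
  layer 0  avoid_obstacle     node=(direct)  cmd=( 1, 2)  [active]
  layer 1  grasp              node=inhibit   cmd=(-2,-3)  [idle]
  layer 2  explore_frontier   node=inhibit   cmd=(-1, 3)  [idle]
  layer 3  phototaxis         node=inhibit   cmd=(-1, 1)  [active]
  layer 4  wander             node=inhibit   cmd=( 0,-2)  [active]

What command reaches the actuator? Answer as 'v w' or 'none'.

L0 avoid_obstacle: active, feeds wire = (1, 2)
L1 grasp: idle → wire stays (1, 2)
L2 explore_frontier: idle → wire stays (1, 2)
L3 phototaxis: active, inhibitor → wire = none
L4 wander: active, inhibitor → wire = none
actuator = none

none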